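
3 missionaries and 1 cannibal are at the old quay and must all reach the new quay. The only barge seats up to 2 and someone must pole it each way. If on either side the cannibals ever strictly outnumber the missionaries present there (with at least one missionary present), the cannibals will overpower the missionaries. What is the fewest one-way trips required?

Counting alone: each trip to the new quay takes at most 2 across and each return brings at least 1 back, so after t trips out (and t−1 returns) at most 2t − (t−1) of the 4 are across; that first reaches 4 at t = 3, so at least 5 crossings are needed.
The plan below uses exactly 5 crossings, so it is optimal:
1. 1 missionary and 1 cannibal → the new quay.  (the old quay: 2M 0C; the new quay: 1M 1C)
2. 1 cannibal ← the old quay.  (the old quay: 2M 1C; the new quay: 1M 0C)
3. 1 missionary and 1 cannibal → the new quay.  (the old quay: 1M 0C; the new quay: 2M 1C)
4. 1 cannibal ← the old quay.  (the old quay: 1M 1C; the new quay: 2M 0C)
5. 1 missionary and 1 cannibal → the new quay.  (the old quay: 0M 0C; the new quay: 3M 1C)

5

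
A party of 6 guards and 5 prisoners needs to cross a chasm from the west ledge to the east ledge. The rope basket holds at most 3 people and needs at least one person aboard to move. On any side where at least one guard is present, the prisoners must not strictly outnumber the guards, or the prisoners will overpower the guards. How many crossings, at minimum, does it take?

Counting alone: each trip to the east ledge takes at most 3 across and each return brings at least 1 back, so after t trips out (and t−1 returns) at most 3t − (t−1) of the 11 are across; that first reaches 11 at t = 5, so at least 9 crossings are needed.
The plan below uses exactly 9 crossings, so it is optimal:
1. 3 prisoners → the east ledge.  (the west ledge: 6G 2P; the east ledge: 0G 3P)
2. 1 prisoner ← the west ledge.  (the west ledge: 6G 3P; the east ledge: 0G 2P)
3. 3 guards → the east ledge.  (the west ledge: 3G 3P; the east ledge: 3G 2P)
4. 1 guard ← the west ledge.  (the west ledge: 4G 3P; the east ledge: 2G 2P)
5. 2 guards and 1 prisoner → the east ledge.  (the west ledge: 2G 2P; the east ledge: 4G 3P)
6. 1 guard ← the west ledge.  (the west ledge: 3G 2P; the east ledge: 3G 3P)
7. 2 guards and 1 prisoner → the east ledge.  (the west ledge: 1G 1P; the east ledge: 5G 4P)
8. 1 guard ← the west ledge.  (the west ledge: 2G 1P; the east ledge: 4G 4P)
9. 2 guards and 1 prisoner → the east ledge.  (the west ledge: 0G 0P; the east ledge: 6G 5P)

9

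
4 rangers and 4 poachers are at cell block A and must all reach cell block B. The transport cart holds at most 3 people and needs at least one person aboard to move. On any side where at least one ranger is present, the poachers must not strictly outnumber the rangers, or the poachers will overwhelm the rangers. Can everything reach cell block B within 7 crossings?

No

Counting alone: each trip to cell block B takes at most 3 across and each return brings at least 1 back, so after t trips out (and t−1 returns) at most 3t − (t−1) of the 8 are across; that first reaches 8 at t = 4, so at least 7 crossings are needed.
The safety rule pushes this higher. Following every safe sequence of crossings, the most of the 8 that can be at cell block B as the transport cart arrives there on crossing 7 is 7 — never all 8.
So the move cannot be finished within 7 crossings. (The shortest complete plan takes 9:)
1. 2 poachers → cell block B.  (cell block A: 4R 2P; cell block B: 0R 2P)
2. 1 poacher ← cell block A.  (cell block A: 4R 3P; cell block B: 0R 1P)
3. 3 poachers → cell block B.  (cell block A: 4R 0P; cell block B: 0R 4P)
4. 1 poacher ← cell block A.  (cell block A: 4R 1P; cell block B: 0R 3P)
5. 3 rangers → cell block B.  (cell block A: 1R 1P; cell block B: 3R 3P)
6. 1 ranger and 1 poacher ← cell block A.  (cell block A: 2R 2P; cell block B: 2R 2P)
7. 2 rangers → cell block B.  (cell block A: 0R 2P; cell block B: 4R 2P)
8. 1 poacher ← cell block A.  (cell block A: 0R 3P; cell block B: 4R 1P)
9. 3 poachers → cell block B.  (cell block A: 0R 0P; cell block B: 4R 4P)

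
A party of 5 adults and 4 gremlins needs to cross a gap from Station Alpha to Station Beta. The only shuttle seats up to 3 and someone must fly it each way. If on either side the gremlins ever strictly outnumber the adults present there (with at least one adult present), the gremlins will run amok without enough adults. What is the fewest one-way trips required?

Counting alone: each trip to Station Beta takes at most 3 across and each return brings at least 1 back, so after t trips out (and t−1 returns) at most 3t − (t−1) of the 9 are across; that first reaches 9 at t = 4, so at least 7 crossings are needed.
The plan below uses exactly 7 crossings, so it is optimal:
1. 3 gremlins → Station Beta.  (Station Alpha: 5A 1G; Station Beta: 0A 3G)
2. 1 gremlin ← Station Alpha.  (Station Alpha: 5A 2G; Station Beta: 0A 2G)
3. 3 adults → Station Beta.  (Station Alpha: 2A 2G; Station Beta: 3A 2G)
4. 1 adult ← Station Alpha.  (Station Alpha: 3A 2G; Station Beta: 2A 2G)
5. 2 adults and 1 gremlin → Station Beta.  (Station Alpha: 1A 1G; Station Beta: 4A 3G)
6. 1 adult ← Station Alpha.  (Station Alpha: 2A 1G; Station Beta: 3A 3G)
7. 2 adults and 1 gremlin → Station Beta.  (Station Alpha: 0A 0G; Station Beta: 5A 4G)

7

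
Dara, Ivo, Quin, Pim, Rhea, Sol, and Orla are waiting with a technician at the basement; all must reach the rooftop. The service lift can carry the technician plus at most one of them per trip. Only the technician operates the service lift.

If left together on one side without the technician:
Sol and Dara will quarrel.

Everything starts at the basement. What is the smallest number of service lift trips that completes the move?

13

Counting alone: the technician can take at most 1 across per trip to the rooftop, so moving all 7 needs at least 7 loaded trips out, with a return between consecutive ones — at least 13 crossings.
The plan below uses exactly 13 crossings, so it is optimal:
1. Technician goes to the rooftop with Dara.  [the basement: Ivo, Orla, Pim, Quin, Rhea, Sol | the rooftop: Dara]
2. Technician goes back to the basement alone.  [the basement: Ivo, Orla, Pim, Quin, Rhea, Sol | the rooftop: Dara]
3. Technician goes to the rooftop with Ivo.  [the basement: Orla, Pim, Quin, Rhea, Sol | the rooftop: Dara, Ivo]
4. Technician goes back to the basement alone.  [the basement: Orla, Pim, Quin, Rhea, Sol | the rooftop: Dara, Ivo]
5. Technician goes to the rooftop with Quin.  [the basement: Orla, Pim, Rhea, Sol | the rooftop: Dara, Ivo, Quin]
6. Technician goes back to the basement alone.  [the basement: Orla, Pim, Rhea, Sol | the rooftop: Dara, Ivo, Quin]
7. Technician goes to the rooftop with Pim.  [the basement: Orla, Rhea, Sol | the rooftop: Dara, Ivo, Pim, Quin]
8. Technician goes back to the basement alone.  [the basement: Orla, Rhea, Sol | the rooftop: Dara, Ivo, Pim, Quin]
9. Technician goes to the rooftop with Rhea.  [the basement: Orla, Sol | the rooftop: Dara, Ivo, Pim, Quin, Rhea]
10. Technician goes back to the basement alone.  [the basement: Orla, Sol | the rooftop: Dara, Ivo, Pim, Quin, Rhea]
11. Technician goes to the rooftop with Orla.  [the basement: Sol | the rooftop: Dara, Ivo, Orla, Pim, Quin, Rhea]
12. Technician goes back to the basement alone.  [the basement: Sol | the rooftop: Dara, Ivo, Orla, Pim, Quin, Rhea]
13. Technician goes to the rooftop with Sol.  [the basement: — | the rooftop: Dara, Ivo, Orla, Pim, Quin, Rhea, Sol]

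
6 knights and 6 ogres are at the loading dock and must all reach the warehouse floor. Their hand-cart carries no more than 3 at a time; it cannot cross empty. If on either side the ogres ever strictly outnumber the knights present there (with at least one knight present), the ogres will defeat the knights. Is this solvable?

Following every safe sequence of crossings from the start, the most of the 12 that can be at the warehouse floor as the hand-cart arrives there on crossings 1, 3, 5 is 3, 5, 6 respectively; the best ever achieved is 6 of 12.
From crossing 7 on, no configuration arises that was not already reachable earlier: only 17 distinct safe configurations (who is on which side, and where the hand-cart is) can ever be reached, none of them has everyone across, and every continuation just revisits them. They are: 0 knights + 0 ogres across (hand-cart back at the start); 0 knights + 1 ogre across (hand-cart there); 0 knights + 1 ogre across (hand-cart back at the start); 0 knights + 2 ogres across (hand-cart there); 0 knights + 2 ogres across (hand-cart back at the start); 0 knights + 3 ogres across (hand-cart there); 0 knights + 3 ogres across (hand-cart back at the start); 0 knights + 4 ogres across (hand-cart there); 0 knights + 4 ogres across (hand-cart back at the start); 0 knights + 5 ogres across (hand-cart there); 0 knights + 5 ogres across (hand-cart back at the start); 0 knights + 6 ogres across (hand-cart there); 1 knight + 1 ogre across (hand-cart there); 1 knight + 1 ogre across (hand-cart back at the start); 2 knights + 2 ogres across (hand-cart there); 2 knights + 2 ogres across (hand-cart back at the start); 3 knights + 3 ogres across (hand-cart there). So no valid plan exists.

No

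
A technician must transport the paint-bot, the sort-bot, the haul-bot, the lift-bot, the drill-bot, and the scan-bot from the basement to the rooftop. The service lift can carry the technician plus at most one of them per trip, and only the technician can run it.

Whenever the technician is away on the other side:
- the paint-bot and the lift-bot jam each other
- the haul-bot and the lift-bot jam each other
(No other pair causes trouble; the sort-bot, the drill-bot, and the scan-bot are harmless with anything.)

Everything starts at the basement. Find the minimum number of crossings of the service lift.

Counting alone: the technician can take at most 1 across per trip to the rooftop, so moving all 6 needs at least 6 loaded trips out, with a return between consecutive ones — at least 11 crossings.
The safety rule pushes this higher. Following every safe sequence of crossings, the most of the 6 that can be at the rooftop as the service lift arrives there on crossing 11 is 5 — never all 6.
So no plan with fewer than 13 crossings exists, and this one achieves 13:
1. Technician goes to the rooftop with the lift-bot.  [the basement: the drill-bot, the haul-bot, the paint-bot, the scan-bot, the sort-bot | the rooftop: the lift-bot]
2. Technician goes back to the basement alone.  [the basement: the drill-bot, the haul-bot, the paint-bot, the scan-bot, the sort-bot | the rooftop: the lift-bot]
3. Technician goes to the rooftop with the paint-bot.  [the basement: the drill-bot, the haul-bot, the scan-bot, the sort-bot | the rooftop: the lift-bot, the paint-bot]
4. Technician goes back to the basement with the lift-bot.  [the basement: the drill-bot, the haul-bot, the lift-bot, the scan-bot, the sort-bot | the rooftop: the paint-bot]
5. Technician goes to the rooftop with the haul-bot.  [the basement: the drill-bot, the lift-bot, the scan-bot, the sort-bot | the rooftop: the haul-bot, the paint-bot]
6. Technician goes back to the basement alone.  [the basement: the drill-bot, the lift-bot, the scan-bot, the sort-bot | the rooftop: the haul-bot, the paint-bot]
7. Technician goes to the rooftop with the sort-bot.  [the basement: the drill-bot, the lift-bot, the scan-bot | the rooftop: the haul-bot, the paint-bot, the sort-bot]
8. Technician goes back to the basement alone.  [the basement: the drill-bot, the lift-bot, the scan-bot | the rooftop: the haul-bot, the paint-bot, the sort-bot]
9. Technician goes to the rooftop with the drill-bot.  [the basement: the lift-bot, the scan-bot | the rooftop: the drill-bot, the haul-bot, the paint-bot, the sort-bot]
10. Technician goes back to the basement alone.  [the basement: the lift-bot, the scan-bot | the rooftop: the drill-bot, the haul-bot, the paint-bot, the sort-bot]
11. Technician goes to the rooftop with the scan-bot.  [the basement: the lift-bot | the rooftop: the drill-bot, the haul-bot, the paint-bot, the scan-bot, the sort-bot]
12. Technician goes back to the basement alone.  [the basement: the lift-bot | the rooftop: the drill-bot, the haul-bot, the paint-bot, the scan-bot, the sort-bot]
13. Technician goes to the rooftop with the lift-bot.  [the basement: — | the rooftop: the drill-bot, the haul-bot, the lift-bot, the paint-bot, the scan-bot, the sort-bot]

13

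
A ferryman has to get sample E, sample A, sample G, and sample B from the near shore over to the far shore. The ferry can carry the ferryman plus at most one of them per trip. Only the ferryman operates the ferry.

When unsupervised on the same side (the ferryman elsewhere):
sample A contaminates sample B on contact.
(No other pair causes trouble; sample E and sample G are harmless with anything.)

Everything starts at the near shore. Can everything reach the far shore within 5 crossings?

No

Counting alone: the ferryman can take at most 1 across per trip to the far shore, so moving all 4 needs at least 4 loaded trips out, with a return between consecutive ones — at least 7 crossings.
Since 5 < 7, 5 crossings cannot be enough. (The shortest complete plan in fact takes 7:)
1. Ferryman goes to the far shore with sample A.  [the near shore: sample B, sample E, sample G | the far shore: sample A]
2. Ferryman goes back to the near shore alone.  [the near shore: sample B, sample E, sample G | the far shore: sample A]
3. Ferryman goes to the far shore with sample E.  [the near shore: sample B, sample G | the far shore: sample A, sample E]
4. Ferryman goes back to the near shore alone.  [the near shore: sample B, sample G | the far shore: sample A, sample E]
5. Ferryman goes to the far shore with sample G.  [the near shore: sample B | the far shore: sample A, sample E, sample G]
6. Ferryman goes back to the near shore alone.  [the near shore: sample B | the far shore: sample A, sample E, sample G]
7. Ferryman goes to the far shore with sample B.  [the near shore: — | the far shore: sample A, sample B, sample E, sample G]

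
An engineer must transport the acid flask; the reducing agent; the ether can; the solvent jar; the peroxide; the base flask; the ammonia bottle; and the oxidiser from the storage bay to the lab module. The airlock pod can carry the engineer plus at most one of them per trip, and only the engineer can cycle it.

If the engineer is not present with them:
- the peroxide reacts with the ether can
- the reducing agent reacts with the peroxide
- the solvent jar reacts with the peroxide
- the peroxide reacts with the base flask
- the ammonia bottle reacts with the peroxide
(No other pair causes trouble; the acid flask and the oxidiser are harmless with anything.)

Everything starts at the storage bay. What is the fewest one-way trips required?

Following every safe sequence of crossings from the start, the most of the 8 that can be at the lab module as the airlock pod arrives there on crossings 1, 3, 5, 7 is 1, 2, 3, 4 respectively; the best ever achieved is 4 of 8.
From crossing 9 on, no configuration arises that was not already reachable earlier: only 52 distinct safe configurations (who is on which side, and where the airlock pod is) can ever be reached, none of them has everyone across, and every continuation just revisits them. So no valid plan exists.

impossible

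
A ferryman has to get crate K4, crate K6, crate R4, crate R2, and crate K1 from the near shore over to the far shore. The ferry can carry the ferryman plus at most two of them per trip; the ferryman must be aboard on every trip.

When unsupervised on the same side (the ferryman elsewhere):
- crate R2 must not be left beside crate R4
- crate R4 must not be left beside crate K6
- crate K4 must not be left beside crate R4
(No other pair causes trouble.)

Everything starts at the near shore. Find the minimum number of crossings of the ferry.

Counting alone: the ferryman can take at most 2 across per trip to the far shore, so moving all 5 needs at least 3 loaded trips out, with a return between consecutive ones — at least 5 crossings.
The plan below uses exactly 5 crossings, so it is optimal:
1. Ferryman goes to the far shore with crate K4 and crate R4.
2. Ferryman goes back to the near shore with crate R4.
3. Ferryman goes to the far shore with crate K6 and crate R2.
4. Ferryman goes back to the near shore alone.
5. Ferryman goes to the far shore with crate K1 and crate R4.

5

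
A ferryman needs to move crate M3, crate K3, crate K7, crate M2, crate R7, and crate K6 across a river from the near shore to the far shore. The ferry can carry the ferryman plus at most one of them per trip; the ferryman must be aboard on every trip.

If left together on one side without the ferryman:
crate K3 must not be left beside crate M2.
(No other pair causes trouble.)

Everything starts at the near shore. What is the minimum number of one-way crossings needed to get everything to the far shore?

Counting alone: the ferryman can take at most 1 across per trip to the far shore, so moving all 6 needs at least 6 loaded trips out, with a return between consecutive ones — at least 11 crossings.
The plan below uses exactly 11 crossings, so it is optimal:
1. Ferryman goes to the far shore with crate K3.  [the near shore: crate K6, crate K7, crate M2, crate M3, crate R7 | the far shore: crate K3]
2. Ferryman goes back to the near shore alone.  [the near shore: crate K6, crate K7, crate M2, crate M3, crate R7 | the far shore: crate K3]
3. Ferryman goes to the far shore with crate M3.  [the near shore: crate K6, crate K7, crate M2, crate R7 | the far shore: crate K3, crate M3]
4. Ferryman goes back to the near shore alone.  [the near shore: crate K6, crate K7, crate M2, crate R7 | the far shore: crate K3, crate M3]
5. Ferryman goes to the far shore with crate K7.  [the near shore: crate K6, crate M2, crate R7 | the far shore: crate K3, crate K7, crate M3]
6. Ferryman goes back to the near shore alone.  [the near shore: crate K6, crate M2, crate R7 | the far shore: crate K3, crate K7, crate M3]
7. Ferryman goes to the far shore with crate R7.  [the near shore: crate K6, crate M2 | the far shore: crate K3, crate K7, crate M3, crate R7]
8. Ferryman goes back to the near shore alone.  [the near shore: crate K6, crate M2 | the far shore: crate K3, crate K7, crate M3, crate R7]
9. Ferryman goes to the far shore with crate K6.  [the near shore: crate M2 | the far shore: crate K3, crate K6, crate K7, crate M3, crate R7]
10. Ferryman goes back to the near shore alone.  [the near shore: crate M2 | the far shore: crate K3, crate K6, crate K7, crate M3, crate R7]
11. Ferryman goes to the far shore with crate M2.  [the near shore: — | the far shore: crate K3, crate K6, crate K7, crate M2, crate M3, crate R7]

11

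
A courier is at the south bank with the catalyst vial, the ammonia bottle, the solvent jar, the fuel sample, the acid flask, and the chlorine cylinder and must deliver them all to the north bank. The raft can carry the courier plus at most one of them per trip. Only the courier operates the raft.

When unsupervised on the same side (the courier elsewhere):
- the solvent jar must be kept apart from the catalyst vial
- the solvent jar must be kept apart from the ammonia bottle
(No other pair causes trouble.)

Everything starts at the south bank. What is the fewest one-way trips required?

13

Counting alone: the courier can take at most 1 across per trip to the north bank, so moving all 6 needs at least 6 loaded trips out, with a return between consecutive ones — at least 11 crossings.
The safety rule pushes this higher. Following every safe sequence of crossings, the most of the 6 that can be at the north bank as the raft arrives there on crossing 11 is 5 — never all 6.
So no plan with fewer than 13 crossings exists, and this one achieves 13:
1. Courier goes to the north bank with the solvent jar.  [the south bank: the acid flask, the ammonia bottle, the catalyst vial, the chlorine cylinder, the fuel sample | the north bank: the solvent jar]
2. Courier goes back to the south bank alone.  [the south bank: the acid flask, the ammonia bottle, the catalyst vial, the chlorine cylinder, the fuel sample | the north bank: the solvent jar]
3. Courier goes to the north bank with the catalyst vial.  [the south bank: the acid flask, the ammonia bottle, the chlorine cylinder, the fuel sample | the north bank: the catalyst vial, the solvent jar]
4. Courier goes back to the south bank with the solvent jar.  [the south bank: the acid flask, the ammonia bottle, the chlorine cylinder, the fuel sample, the solvent jar | the north bank: the catalyst vial]
5. Courier goes to the north bank with the ammonia bottle.  [the south bank: the acid flask, the chlorine cylinder, the fuel sample, the solvent jar | the north bank: the ammonia bottle, the catalyst vial]
6. Courier goes back to the south bank alone.  [the south bank: the acid flask, the chlorine cylinder, the fuel sample, the solvent jar | the north bank: the ammonia bottle, the catalyst vial]
7. Courier goes to the north bank with the fuel sample.  [the south bank: the acid flask, the chlorine cylinder, the solvent jar | the north bank: the ammonia bottle, the catalyst vial, the fuel sample]
8. Courier goes back to the south bank alone.  [the south bank: the acid flask, the chlorine cylinder, the solvent jar | the north bank: the ammonia bottle, the catalyst vial, the fuel sample]
9. Courier goes to the north bank with the acid flask.  [the south bank: the chlorine cylinder, the solvent jar | the north bank: the acid flask, the ammonia bottle, the catalyst vial, the fuel sample]
10. Courier goes back to the south bank alone.  [the south bank: the chlorine cylinder, the solvent jar | the north bank: the acid flask, the ammonia bottle, the catalyst vial, the fuel sample]
11. Courier goes to the north bank with the chlorine cylinder.  [the south bank: the solvent jar | the north bank: the acid flask, the ammonia bottle, the catalyst vial, the chlorine cylinder, the fuel sample]
12. Courier goes back to the south bank alone.  [the south bank: the solvent jar | the north bank: the acid flask, the ammonia bottle, the catalyst vial, the chlorine cylinder, the fuel sample]
13. Courier goes to the north bank with the solvent jar.  [the south bank: — | the north bank: the acid flask, the ammonia bottle, the catalyst vial, the chlorine cylinder, the fuel sample, the solvent jar]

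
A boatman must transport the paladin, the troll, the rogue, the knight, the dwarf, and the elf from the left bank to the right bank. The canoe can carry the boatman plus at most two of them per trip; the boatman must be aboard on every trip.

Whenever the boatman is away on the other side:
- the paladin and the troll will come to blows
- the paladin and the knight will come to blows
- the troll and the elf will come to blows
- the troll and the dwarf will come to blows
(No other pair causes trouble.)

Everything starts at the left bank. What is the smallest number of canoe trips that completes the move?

7

Counting alone: the boatman can take at most 2 across per trip to the right bank, so moving all 6 needs at least 3 loaded trips out, with a return between consecutive ones — at least 5 crossings.
The safety rule pushes this higher. Following every safe sequence of crossings, the most of the 6 that can be at the right bank as the canoe arrives there on crossing 5 is 5 — never all 6.
So no plan with fewer than 7 crossings exists, and this one achieves 7:
1. Boatman goes to the right bank with the paladin and the troll.
2. Boatman goes back to the left bank with the paladin.
3. Boatman goes to the right bank with the paladin and the rogue.
4. Boatman goes back to the left bank with the troll.
5. Boatman goes to the right bank with the dwarf and the elf.
6. Boatman goes back to the left bank alone.
7. Boatman goes to the right bank with the knight and the troll.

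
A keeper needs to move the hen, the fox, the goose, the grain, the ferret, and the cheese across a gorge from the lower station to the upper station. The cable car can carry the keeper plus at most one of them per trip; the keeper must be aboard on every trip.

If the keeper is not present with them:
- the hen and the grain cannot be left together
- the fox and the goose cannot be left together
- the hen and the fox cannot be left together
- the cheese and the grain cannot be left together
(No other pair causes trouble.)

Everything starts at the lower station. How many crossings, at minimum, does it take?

Whatever the first load, the items left behind include a forbidden pair without the keeper. No opening move is safe, so no plan exists.

impossible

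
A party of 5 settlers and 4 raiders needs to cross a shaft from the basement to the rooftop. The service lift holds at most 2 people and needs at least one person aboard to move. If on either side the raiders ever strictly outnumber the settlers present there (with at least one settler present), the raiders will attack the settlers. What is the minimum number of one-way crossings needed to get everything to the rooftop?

Counting alone: each trip to the rooftop takes at most 2 across and each return brings at least 1 back, so after t trips out (and t−1 returns) at most 2t − (t−1) of the 9 are across; that first reaches 9 at t = 8, so at least 15 crossings are needed.
The plan below uses exactly 15 crossings, so it is optimal:
1. 2 raiders → the rooftop.  (the basement: 5S 2R; the rooftop: 0S 2R)
2. 1 raider ← the basement.  (the basement: 5S 3R; the rooftop: 0S 1R)
3. 2 raiders → the rooftop.  (the basement: 5S 1R; the rooftop: 0S 3R)
4. 1 raider ← the basement.  (the basement: 5S 2R; the rooftop: 0S 2R)
5. 2 settlers → the rooftop.  (the basement: 3S 2R; the rooftop: 2S 2R)
6. 1 raider ← the basement.  (the basement: 3S 3R; the rooftop: 2S 1R)
7. 1 settler and 1 raider → the rooftop.  (the basement: 2S 2R; the rooftop: 3S 2R)
8. 1 settler ← the basement.  (the basement: 3S 2R; the rooftop: 2S 2R)
9. 1 settler and 1 raider → the rooftop.  (the basement: 2S 1R; the rooftop: 3S 3R)
10. 1 raider ← the basement.  (the basement: 2S 2R; the rooftop: 3S 2R)
11. 1 settler and 1 raider → the rooftop.  (the basement: 1S 1R; the rooftop: 4S 3R)
12. 1 settler ← the basement.  (the basement: 2S 1R; the rooftop: 3S 3R)
13. 1 settler and 1 raider → the rooftop.  (the basement: 1S 0R; the rooftop: 4S 4R)
14. 1 raider ← the basement.  (the basement: 1S 1R; the rooftop: 4S 3R)
15. 1 settler and 1 raider → the rooftop.  (the basement: 0S 0R; the rooftop: 5S 4R)

15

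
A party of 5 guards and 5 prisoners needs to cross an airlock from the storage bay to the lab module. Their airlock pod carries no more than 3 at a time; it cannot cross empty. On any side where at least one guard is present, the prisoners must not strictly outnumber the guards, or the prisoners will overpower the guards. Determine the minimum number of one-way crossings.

Counting alone: each trip to the lab module takes at most 3 across and each return brings at least 1 back, so after t trips out (and t−1 returns) at most 3t − (t−1) of the 10 are across; that first reaches 10 at t = 5, so at least 9 crossings are needed.
The safety rule pushes this higher. Following every safe sequence of crossings, the most of the 10 that can be at the lab module as the airlock pod arrives there on crossing 9 is 9 — never all 10.
So no plan with fewer than 11 crossings exists, and this one achieves 11:
1. 2 prisoners → the lab module.  (the storage bay: 5G 3P; the lab module: 0G 2P)
2. 1 prisoner ← the storage bay.  (the storage bay: 5G 4P; the lab module: 0G 1P)
3. 3 prisoners → the lab module.  (the storage bay: 5G 1P; the lab module: 0G 4P)
4. 1 prisoner ← the storage bay.  (the storage bay: 5G 2P; the lab module: 0G 3P)
5. 3 guards → the lab module.  (the storage bay: 2G 2P; the lab module: 3G 3P)
6. 1 guard and 1 prisoner ← the storage bay.  (the storage bay: 3G 3P; the lab module: 2G 2P)
7. 3 guards → the lab module.  (the storage bay: 0G 3P; the lab module: 5G 2P)
8. 1 prisoner ← the storage bay.  (the storage bay: 0G 4P; the lab module: 5G 1P)
9. 2 prisoners → the lab module.  (the storage bay: 0G 2P; the lab module: 5G 3P)
10. 1 prisoner ← the storage bay.  (the storage bay: 0G 3P; the lab module: 5G 2P)
11. 3 prisoners → the lab module.  (the storage bay: 0G 0P; the lab module: 5G 5P)

11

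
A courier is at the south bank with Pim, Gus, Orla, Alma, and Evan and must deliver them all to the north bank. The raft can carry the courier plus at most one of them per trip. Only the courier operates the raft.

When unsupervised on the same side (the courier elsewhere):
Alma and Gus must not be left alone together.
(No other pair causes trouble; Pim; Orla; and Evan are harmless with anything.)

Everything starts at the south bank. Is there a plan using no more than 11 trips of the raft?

Yes

Yes — this plan uses 9 crossings (≤ 11):
1. Courier goes to the north bank with Gus.  [the south bank: Alma, Evan, Orla, Pim | the north bank: Gus]
2. Courier goes back to the south bank alone.  [the south bank: Alma, Evan, Orla, Pim | the north bank: Gus]
3. Courier goes to the north bank with Pim.  [the south bank: Alma, Evan, Orla | the north bank: Gus, Pim]
4. Courier goes back to the south bank alone.  [the south bank: Alma, Evan, Orla | the north bank: Gus, Pim]
5. Courier goes to the north bank with Orla.  [the south bank: Alma, Evan | the north bank: Gus, Orla, Pim]
6. Courier goes back to the south bank alone.  [the south bank: Alma, Evan | the north bank: Gus, Orla, Pim]
7. Courier goes to the north bank with Evan.  [the south bank: Alma | the north bank: Evan, Gus, Orla, Pim]
8. Courier goes back to the south bank alone.  [the south bank: Alma | the north bank: Evan, Gus, Orla, Pim]
9. Courier goes to the north bank with Alma.  [the south bank: — | the north bank: Alma, Evan, Gus, Orla, Pim]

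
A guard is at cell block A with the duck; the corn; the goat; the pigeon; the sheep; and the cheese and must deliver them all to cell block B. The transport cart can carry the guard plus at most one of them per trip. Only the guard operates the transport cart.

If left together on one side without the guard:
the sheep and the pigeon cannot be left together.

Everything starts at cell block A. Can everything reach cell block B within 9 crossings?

Counting alone: the guard can take at most 1 across per trip to cell block B, so moving all 6 needs at least 6 loaded trips out, with a return between consecutive ones — at least 11 crossings.
Since 9 < 11, 9 crossings cannot be enough. (The shortest complete plan in fact takes 11:)
1. Guard goes to cell block B with the pigeon.
2. Guard goes back to cell block A alone.
3. Guard goes to cell block B with the duck.
4. Guard goes back to cell block A alone.
5. Guard goes to cell block B with the corn.
6. Guard goes back to cell block A alone.
7. Guard goes to cell block B with the goat.
8. Guard goes back to cell block A alone.
9. Guard goes to cell block B with the cheese.
10. Guard goes back to cell block A alone.
11. Guard goes to cell block B with the sheep.

No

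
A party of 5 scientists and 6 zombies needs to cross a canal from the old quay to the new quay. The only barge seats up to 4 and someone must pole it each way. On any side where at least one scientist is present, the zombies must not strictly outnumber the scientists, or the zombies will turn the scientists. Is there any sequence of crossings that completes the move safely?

No

The zombies already outnumber the scientists at the old quay before anyone moves, so the starting position itself is disallowed.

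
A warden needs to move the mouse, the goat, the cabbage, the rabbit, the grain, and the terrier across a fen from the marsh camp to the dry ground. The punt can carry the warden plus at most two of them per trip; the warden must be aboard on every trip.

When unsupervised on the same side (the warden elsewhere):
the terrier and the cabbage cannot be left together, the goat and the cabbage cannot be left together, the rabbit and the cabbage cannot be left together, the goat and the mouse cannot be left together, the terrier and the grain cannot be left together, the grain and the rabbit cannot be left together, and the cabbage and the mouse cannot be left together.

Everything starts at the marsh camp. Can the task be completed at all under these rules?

Whatever the first load, the items left behind include a forbidden pair without the warden. No opening move is safe, so no plan exists.

No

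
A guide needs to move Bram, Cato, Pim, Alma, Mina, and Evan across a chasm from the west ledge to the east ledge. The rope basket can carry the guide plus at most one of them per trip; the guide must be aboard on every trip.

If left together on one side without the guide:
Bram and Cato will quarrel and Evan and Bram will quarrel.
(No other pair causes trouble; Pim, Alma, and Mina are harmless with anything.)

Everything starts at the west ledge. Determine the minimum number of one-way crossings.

Counting alone: the guide can take at most 1 across per trip to the east ledge, so moving all 6 needs at least 6 loaded trips out, with a return between consecutive ones — at least 11 crossings.
The safety rule pushes this higher. Following every safe sequence of crossings, the most of the 6 that can be at the east ledge as the rope basket arrives there on crossing 11 is 5 — never all 6.
So no plan with fewer than 13 crossings exists, and this one achieves 13:
1. Guide goes to the east ledge with Bram.  [the west ledge: Alma, Cato, Evan, Mina, Pim | the east ledge: Bram]
2. Guide goes back to the west ledge alone.  [the west ledge: Alma, Cato, Evan, Mina, Pim | the east ledge: Bram]
3. Guide goes to the east ledge with Cato.  [the west ledge: Alma, Evan, Mina, Pim | the east ledge: Bram, Cato]
4. Guide goes back to the west ledge with Bram.  [the west ledge: Alma, Bram, Evan, Mina, Pim | the east ledge: Cato]
5. Guide goes to the east ledge with Evan.  [the west ledge: Alma, Bram, Mina, Pim | the east ledge: Cato, Evan]
6. Guide goes back to the west ledge alone.  [the west ledge: Alma, Bram, Mina, Pim | the east ledge: Cato, Evan]
7. Guide goes to the east ledge with Pim.  [the west ledge: Alma, Bram, Mina | the east ledge: Cato, Evan, Pim]
8. Guide goes back to the west ledge alone.  [the west ledge: Alma, Bram, Mina | the east ledge: Cato, Evan, Pim]
9. Guide goes to the east ledge with Alma.  [the west ledge: Bram, Mina | the east ledge: Alma, Cato, Evan, Pim]
10. Guide goes back to the west ledge alone.  [the west ledge: Bram, Mina | the east ledge: Alma, Cato, Evan, Pim]
11. Guide goes to the east ledge with Mina.  [the west ledge: Bram | the east ledge: Alma, Cato, Evan, Mina, Pim]
12. Guide goes back to the west ledge alone.  [the west ledge: Bram | the east ledge: Alma, Cato, Evan, Mina, Pim]
13. Guide goes to the east ledge with Bram.  [the west ledge: — | the east ledge: Alma, Bram, Cato, Evan, Mina, Pim]

13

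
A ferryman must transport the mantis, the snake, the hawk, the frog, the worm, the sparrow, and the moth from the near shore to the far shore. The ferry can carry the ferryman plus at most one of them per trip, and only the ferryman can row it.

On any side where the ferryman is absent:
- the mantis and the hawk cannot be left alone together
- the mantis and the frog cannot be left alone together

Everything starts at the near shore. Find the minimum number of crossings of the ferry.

15

Counting alone: the ferryman can take at most 1 across per trip to the far shore, so moving all 7 needs at least 7 loaded trips out, with a return between consecutive ones — at least 13 crossings.
The safety rule pushes this higher. Following every safe sequence of crossings, the most of the 7 that can be at the far shore as the ferry arrives there on crossing 13 is 6 — never all 7.
So no plan with fewer than 15 crossings exists, and this one achieves 15:
1. Ferryman goes to the far shore with the mantis.
2. Ferryman goes back to the near shore alone.
3. Ferryman goes to the far shore with the snake.
4. Ferryman goes back to the near shore alone.
5. Ferryman goes to the far shore with the hawk.
6. Ferryman goes back to the near shore with the mantis.
7. Ferryman goes to the far shore with the frog.
8. Ferryman goes back to the near shore alone.
9. Ferryman goes to the far shore with the worm.
10. Ferryman goes back to the near shore alone.
11. Ferryman goes to the far shore with the sparrow.
12. Ferryman goes back to the near shore alone.
13. Ferryman goes to the far shore with the moth.
14. Ferryman goes back to the near shore alone.
15. Ferryman goes to the far shore with the mantis.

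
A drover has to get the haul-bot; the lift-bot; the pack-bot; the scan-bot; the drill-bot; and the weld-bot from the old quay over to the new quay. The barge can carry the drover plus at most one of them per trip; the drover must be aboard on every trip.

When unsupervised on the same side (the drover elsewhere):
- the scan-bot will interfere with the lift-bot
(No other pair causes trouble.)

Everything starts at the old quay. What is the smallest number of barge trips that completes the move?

Counting alone: the drover can take at most 1 across per trip to the new quay, so moving all 6 needs at least 6 loaded trips out, with a return between consecutive ones — at least 11 crossings.
The plan below uses exactly 11 crossings, so it is optimal:
1. Drover goes to the new quay with the lift-bot.
2. Drover goes back to the old quay alone.
3. Drover goes to the new quay with the haul-bot.
4. Drover goes back to the old quay alone.
5. Drover goes to the new quay with the pack-bot.
6. Drover goes back to the old quay alone.
7. Drover goes to the new quay with the drill-bot.
8. Drover goes back to the old quay alone.
9. Drover goes to the new quay with the weld-bot.
10. Drover goes back to the old quay alone.
11. Drover goes to the new quay with the scan-bot.

11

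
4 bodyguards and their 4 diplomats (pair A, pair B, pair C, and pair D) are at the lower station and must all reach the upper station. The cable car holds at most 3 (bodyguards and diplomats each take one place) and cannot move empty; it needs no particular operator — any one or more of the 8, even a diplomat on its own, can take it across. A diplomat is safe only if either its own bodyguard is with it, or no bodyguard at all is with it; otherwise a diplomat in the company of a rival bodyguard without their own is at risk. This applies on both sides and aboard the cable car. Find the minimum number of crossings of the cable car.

9

Counting alone: each trip to the upper station takes at most 3 across and each return brings at least 1 back, so after t trips out (and t−1 returns) at most 3t − (t−1) of the 8 are across; that first reaches 8 at t = 4, so at least 7 crossings are needed.
The safety rule pushes this higher. Following every safe sequence of crossings, the most of the 8 that can be at the upper station as the cable car arrives there on crossing 7 is 7 — never all 8.
So no plan with fewer than 9 crossings exists, and this one achieves 9:
1. bodyguard A and diplomat A cross → the upper station.
2. bodyguard A crosses ← the lower station.
3. bodyguard A, bodyguard B, and diplomat B cross → the upper station.
4. bodyguard A and diplomat A cross ← the lower station.
5. bodyguard A, bodyguard C, and bodyguard D cross → the upper station.
6. diplomat B crosses ← the lower station.
7. diplomat A and diplomat B cross → the upper station.
8. diplomat A crosses ← the lower station.
9. diplomat A, diplomat C, and diplomat D cross → the upper station.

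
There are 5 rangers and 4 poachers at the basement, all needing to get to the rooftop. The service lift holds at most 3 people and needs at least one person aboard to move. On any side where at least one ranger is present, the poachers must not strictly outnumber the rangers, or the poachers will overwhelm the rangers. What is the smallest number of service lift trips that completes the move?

Counting alone: each trip to the rooftop takes at most 3 across and each return brings at least 1 back, so after t trips out (and t−1 returns) at most 3t − (t−1) of the 9 are across; that first reaches 9 at t = 4, so at least 7 crossings are needed.
The plan below uses exactly 7 crossings, so it is optimal:
1. 3 poachers → the rooftop.  (the basement: 5R 1P; the rooftop: 0R 3P)
2. 1 poacher ← the basement.  (the basement: 5R 2P; the rooftop: 0R 2P)
3. 3 rangers → the rooftop.  (the basement: 2R 2P; the rooftop: 3R 2P)
4. 1 ranger ← the basement.  (the basement: 3R 2P; the rooftop: 2R 2P)
5. 2 rangers and 1 poacher → the rooftop.  (the basement: 1R 1P; the rooftop: 4R 3P)
6. 1 ranger ← the basement.  (the basement: 2R 1P; the rooftop: 3R 3P)
7. 2 rangers and 1 poacher → the rooftop.  (the basement: 0R 0P; the rooftop: 5R 4P)

7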